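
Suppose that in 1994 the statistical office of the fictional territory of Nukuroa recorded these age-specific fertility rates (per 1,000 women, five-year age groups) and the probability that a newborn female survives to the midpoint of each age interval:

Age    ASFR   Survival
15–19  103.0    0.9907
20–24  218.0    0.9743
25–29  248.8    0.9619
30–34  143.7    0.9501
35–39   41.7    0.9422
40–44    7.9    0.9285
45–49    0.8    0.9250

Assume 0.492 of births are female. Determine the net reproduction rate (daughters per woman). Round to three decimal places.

Proportion female at birth = 0.492.
Survival-weighted fertility by age (5·fₓ·Sₓ):
  15–19: 5 × 103.0/1000 × 0.9907 = 0.51021
  20–24: 5 × 218.0/1000 × 0.9743 = 1.06199
  25–29: 5 × 248.8/1000 × 0.9619 = 1.19660
  30–34: 5 × 143.7/1000 × 0.9501 = 0.68265
  35–39: 5 × 41.7/1000 × 0.9422 = 0.19645
  40–44: 5 × 7.9/1000 × 0.9285 = 0.03668
  45–49: 5 × 0.8/1000 × 0.9250 = 0.00370
Sum = 3.68828
NRR = 0.492 × 3.68828 = 1.81463

1.815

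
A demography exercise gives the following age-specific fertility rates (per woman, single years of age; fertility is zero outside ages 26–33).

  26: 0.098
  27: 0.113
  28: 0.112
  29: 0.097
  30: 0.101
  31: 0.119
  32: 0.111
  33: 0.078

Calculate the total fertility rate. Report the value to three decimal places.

0.829

Sum of ASFRs = 0.098 + 0.113 + 0.112 + 0.097 + 0.101 + 0.119 + 0.111 + 0.078 = 0.829
TFR = 0.829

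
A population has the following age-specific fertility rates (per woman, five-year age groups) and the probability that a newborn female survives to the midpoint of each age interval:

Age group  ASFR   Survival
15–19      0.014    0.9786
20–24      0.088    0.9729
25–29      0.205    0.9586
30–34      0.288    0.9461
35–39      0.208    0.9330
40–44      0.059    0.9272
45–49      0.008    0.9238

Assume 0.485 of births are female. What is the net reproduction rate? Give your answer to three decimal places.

Proportion female at birth = 0.485.
Each age group contributes 5 × ASFR × survival:
  15–19: 5 × 0.014 × 0.9786 = 0.06850
  20–24: 5 × 0.088 × 0.9729 = 0.42808
  25–29: 5 × 0.205 × 0.9586 = 0.98257
  30–34: 5 × 0.288 × 0.9461 = 1.36238
  35–39: 5 × 0.208 × 0.9330 = 0.97032
  40–44: 5 × 0.059 × 0.9272 = 0.27352
  45–49: 5 × 0.008 × 0.9238 = 0.03695
Sum = 4.12232
NRR = 0.485 × 4.12232 = 1.99933

1.999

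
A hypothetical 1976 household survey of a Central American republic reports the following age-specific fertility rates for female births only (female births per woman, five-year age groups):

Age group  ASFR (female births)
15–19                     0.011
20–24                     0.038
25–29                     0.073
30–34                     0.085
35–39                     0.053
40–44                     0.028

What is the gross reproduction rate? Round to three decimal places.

1.440

Sum of female ASFRs = 0.011 + 0.038 + 0.073 + 0.085 + 0.053 + 0.028 = 0.288
GRR = 5 × 0.288 = 1.44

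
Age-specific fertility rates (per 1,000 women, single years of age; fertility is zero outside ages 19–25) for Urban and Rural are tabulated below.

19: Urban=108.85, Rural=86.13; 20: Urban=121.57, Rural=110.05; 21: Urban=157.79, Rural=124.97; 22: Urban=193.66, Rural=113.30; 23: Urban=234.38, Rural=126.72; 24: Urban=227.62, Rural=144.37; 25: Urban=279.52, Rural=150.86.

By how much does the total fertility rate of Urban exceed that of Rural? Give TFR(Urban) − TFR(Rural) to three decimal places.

0.467

Urban:
  Sum of ASFRs = 108.85 + 121.57 + 157.79 + 193.66 + 234.38 + 227.62 + 279.52 = 1323.39
  TFR = 1323.39 / 1000 = 1.32339
Rural:
  Sum of ASFRs = 86.13 + 110.05 + 124.97 + 113.30 + 126.72 + 144.37 + 150.86 = 856.40
  TFR = 856.40 / 1000 = 0.8564
Difference = 1.32339 − 0.8564 = 0.46699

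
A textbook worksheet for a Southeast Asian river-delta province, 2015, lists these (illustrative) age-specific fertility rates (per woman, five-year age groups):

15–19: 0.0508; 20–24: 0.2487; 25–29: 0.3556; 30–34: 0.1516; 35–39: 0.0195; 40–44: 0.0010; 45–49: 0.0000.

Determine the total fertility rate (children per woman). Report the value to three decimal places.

Sum of ASFRs = 0.0508 + 0.2487 + 0.3556 + 0.1516 + 0.0195 + 0.0010 + 0.0000 = 0.8272
TFR = 5 × 0.8272 = 4.136

4.136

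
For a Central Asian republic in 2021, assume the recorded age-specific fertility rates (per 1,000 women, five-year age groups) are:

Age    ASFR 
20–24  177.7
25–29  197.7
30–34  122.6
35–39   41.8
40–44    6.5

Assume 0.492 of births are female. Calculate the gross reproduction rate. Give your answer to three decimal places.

1.344

Proportion female at birth = 0.492.
Sum of ASFRs = 177.7 + 197.7 + 122.6 + 41.8 + 6.5 = 546.3
TFR = 5 × 546.3 / 1000 = 2.7315
GRR = 0.492 × 2.7315 = 1.34390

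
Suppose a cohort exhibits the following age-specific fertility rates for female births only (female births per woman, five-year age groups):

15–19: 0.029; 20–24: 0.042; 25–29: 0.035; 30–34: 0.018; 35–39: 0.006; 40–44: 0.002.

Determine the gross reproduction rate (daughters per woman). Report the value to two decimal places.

0.66

Sum of female ASFRs = 0.029 + 0.042 + 0.035 + 0.018 + 0.006 + 0.002 = 0.132
GRR = 5 × 0.132 = 0.66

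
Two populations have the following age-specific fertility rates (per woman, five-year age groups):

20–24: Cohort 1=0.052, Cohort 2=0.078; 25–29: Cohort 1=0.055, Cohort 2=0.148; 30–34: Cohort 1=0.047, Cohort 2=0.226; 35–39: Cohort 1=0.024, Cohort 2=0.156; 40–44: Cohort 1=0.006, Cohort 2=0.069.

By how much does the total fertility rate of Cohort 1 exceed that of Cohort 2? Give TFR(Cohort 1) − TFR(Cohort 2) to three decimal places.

Cohort 1:
  Sum of ASFRs = 0.052 + 0.055 + 0.047 + 0.024 + 0.006 = 0.184
  TFR = 5 × 0.184 = 0.92
Cohort 2:
  Sum of ASFRs = 0.078 + 0.148 + 0.226 + 0.156 + 0.069 = 0.677
  TFR = 5 × 0.677 = 3.385
Difference = 0.92 − 3.385 = -2.465

-2.465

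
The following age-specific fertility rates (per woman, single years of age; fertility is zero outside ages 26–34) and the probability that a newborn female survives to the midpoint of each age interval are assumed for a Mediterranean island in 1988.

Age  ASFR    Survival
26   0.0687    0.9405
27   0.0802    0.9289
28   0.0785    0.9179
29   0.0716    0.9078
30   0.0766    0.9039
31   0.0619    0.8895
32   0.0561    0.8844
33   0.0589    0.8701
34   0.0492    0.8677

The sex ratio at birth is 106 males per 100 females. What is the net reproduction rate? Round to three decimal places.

0.264

Proportion female at birth = 100 / (100 + 106) = 0.48544.
Weighting each age-specific rate by interval width and survival:
  26: 1 × 0.0687 × 0.9405 = 0.06461
  27: 1 × 0.0802 × 0.9289 = 0.07450
  28: 1 × 0.0785 × 0.9179 = 0.07206
  29: 1 × 0.0716 × 0.9078 = 0.06500
  30: 1 × 0.0766 × 0.9039 = 0.06924
  31: 1 × 0.0619 × 0.8895 = 0.05506
  32: 1 × 0.0561 × 0.8844 = 0.04961
  33: 1 × 0.0589 × 0.8701 = 0.05125
  34: 1 × 0.0492 × 0.8677 = 0.04269
Sum = 0.54402
NRR = 0.48544 × 0.54402 = 0.26409
NRR < 1, so the cohort does not fully replace itself.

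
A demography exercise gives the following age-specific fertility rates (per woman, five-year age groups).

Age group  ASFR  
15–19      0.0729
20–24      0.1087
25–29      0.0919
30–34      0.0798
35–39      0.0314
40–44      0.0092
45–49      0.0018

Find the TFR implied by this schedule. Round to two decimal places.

1.98

Sum of ASFRs = 0.0729 + 0.1087 + 0.0919 + 0.0798 + 0.0314 + 0.0092 + 0.0018 = 0.3957
TFR = 5 × 0.3957 = 1.9785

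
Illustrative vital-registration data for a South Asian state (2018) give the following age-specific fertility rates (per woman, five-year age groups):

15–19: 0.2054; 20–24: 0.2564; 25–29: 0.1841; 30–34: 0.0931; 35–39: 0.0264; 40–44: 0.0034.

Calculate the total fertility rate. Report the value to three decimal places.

3.844

Sum of ASFRs = 0.2054 + 0.2564 + 0.1841 + 0.0931 + 0.0264 + 0.0034 = 0.7688
TFR = 5 × 0.7688 = 3.844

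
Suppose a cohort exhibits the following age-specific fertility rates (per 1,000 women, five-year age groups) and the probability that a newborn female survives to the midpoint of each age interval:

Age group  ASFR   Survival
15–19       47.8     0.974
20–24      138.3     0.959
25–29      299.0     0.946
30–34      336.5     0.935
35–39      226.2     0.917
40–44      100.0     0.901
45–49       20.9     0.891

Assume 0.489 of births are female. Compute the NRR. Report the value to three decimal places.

2.672

Proportion female at birth = 0.489.
Survival-weighted fertility by age (5·fₓ·Sₓ):
  15–19: 5 × 47.8/1000 × 0.974 = 0.23279
  20–24: 5 × 138.3/1000 × 0.959 = 0.66315
  25–29: 5 × 299.0/1000 × 0.946 = 1.41427
  30–34: 5 × 336.5/1000 × 0.935 = 1.57314
  35–39: 5 × 226.2/1000 × 0.917 = 1.03713
  40–44: 5 × 100.0/1000 × 0.901 = 0.45050
  45–49: 5 × 20.9/1000 × 0.891 = 0.09311
Sum = 5.46409
NRR = 0.489 × 5.46409 = 2.67194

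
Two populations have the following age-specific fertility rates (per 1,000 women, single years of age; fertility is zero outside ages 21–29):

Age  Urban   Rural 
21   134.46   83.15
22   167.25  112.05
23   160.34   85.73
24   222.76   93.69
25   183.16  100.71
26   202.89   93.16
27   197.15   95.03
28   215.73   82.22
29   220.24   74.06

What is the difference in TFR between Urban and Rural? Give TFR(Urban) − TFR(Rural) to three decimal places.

Urban:
  Sum of ASFRs = 134.46 + 167.25 + 160.34 + 222.76 + 183.16 + 202.89 + 197.15 + 215.73 + 220.24 = 1703.98
  TFR = 1703.98 / 1000 = 1.70398
Rural:
  Sum of ASFRs = 83.15 + 112.05 + 85.73 + 93.69 + 100.71 + 93.16 + 95.03 + 82.22 + 74.06 = 819.80
  TFR = 819.80 / 1000 = 0.8198
Difference = 1.70398 − 0.8198 = 0.88418

0.884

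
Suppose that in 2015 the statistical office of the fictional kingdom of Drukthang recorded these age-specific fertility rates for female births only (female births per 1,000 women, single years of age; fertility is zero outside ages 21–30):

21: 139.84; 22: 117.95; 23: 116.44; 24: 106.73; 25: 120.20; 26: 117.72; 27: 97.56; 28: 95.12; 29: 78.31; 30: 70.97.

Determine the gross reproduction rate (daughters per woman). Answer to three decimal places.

1.061

Sum of female ASFRs = 139.84 + 117.95 + 116.44 + 106.73 + 120.20 + 117.72 + 97.56 + 95.12 + 78.31 + 70.97 = 1060.84
GRR = 1060.84 / 1000 = 1.06084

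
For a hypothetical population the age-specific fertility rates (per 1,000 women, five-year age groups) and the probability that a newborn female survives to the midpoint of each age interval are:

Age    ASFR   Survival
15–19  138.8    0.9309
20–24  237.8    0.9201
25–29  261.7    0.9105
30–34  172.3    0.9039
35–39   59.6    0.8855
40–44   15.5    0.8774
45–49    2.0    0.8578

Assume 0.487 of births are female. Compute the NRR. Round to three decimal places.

Proportion female at birth = 0.487.
Each age group contributes 5 × ASFR × survival:
  15–19: 5 × 138.8/1000 × 0.9309 = 0.64604
  20–24: 5 × 237.8/1000 × 0.9201 = 1.09400
  25–29: 5 × 261.7/1000 × 0.9105 = 1.19139
  30–34: 5 × 172.3/1000 × 0.9039 = 0.77871
  35–39: 5 × 59.6/1000 × 0.8855 = 0.26388
  40–44: 5 × 15.5/1000 × 0.8774 = 0.06800
  45–49: 5 × 2.0/1000 × 0.8578 = 0.00858
Sum = 4.05060
NRR = 0.487 × 4.05060 = 1.97264
An NRR exceeding 1 indicates intrinsic growth under these rates.

1.973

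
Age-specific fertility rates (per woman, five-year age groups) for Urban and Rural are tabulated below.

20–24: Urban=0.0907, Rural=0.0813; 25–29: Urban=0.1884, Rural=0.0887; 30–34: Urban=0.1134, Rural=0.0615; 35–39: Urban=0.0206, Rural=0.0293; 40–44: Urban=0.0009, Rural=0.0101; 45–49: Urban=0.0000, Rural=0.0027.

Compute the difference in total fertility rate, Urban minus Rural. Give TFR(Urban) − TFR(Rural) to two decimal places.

0.70

Urban:
  Sum of ASFRs = 0.0907 + 0.1884 + 0.1134 + 0.0206 + 0.0009 + 0.0000 = 0.4140
  TFR = 5 × 0.4140 = 2.07
Rural:
  Sum of ASFRs = 0.0813 + 0.0887 + 0.0615 + 0.0293 + 0.0101 + 0.0027 = 0.2736
  TFR = 5 × 0.2736 = 1.368
Difference = 2.07 − 1.368 = 0.702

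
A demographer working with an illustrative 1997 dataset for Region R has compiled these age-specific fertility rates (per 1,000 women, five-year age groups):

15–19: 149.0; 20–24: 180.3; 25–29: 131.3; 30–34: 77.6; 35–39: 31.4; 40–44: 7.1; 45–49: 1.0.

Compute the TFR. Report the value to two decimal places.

Sum of ASFRs = 149.0 + 180.3 + 131.3 + 77.6 + 31.4 + 7.1 + 1.0 = 577.7
TFR = 5 × 577.7 / 1000 = 2.8885

2.89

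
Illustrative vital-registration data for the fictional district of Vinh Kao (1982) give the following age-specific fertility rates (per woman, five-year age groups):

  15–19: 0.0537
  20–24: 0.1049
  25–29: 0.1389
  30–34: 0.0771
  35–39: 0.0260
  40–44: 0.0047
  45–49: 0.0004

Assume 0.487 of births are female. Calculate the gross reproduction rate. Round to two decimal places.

0.99

Proportion female at birth = 0.487.
Sum of ASFRs = 0.0537 + 0.1049 + 0.1389 + 0.0771 + 0.0260 + 0.0047 + 0.0004 = 0.4057
TFR = 5 × 0.4057 = 2.0285
GRR = 0.487 × 2.0285 = 0.98788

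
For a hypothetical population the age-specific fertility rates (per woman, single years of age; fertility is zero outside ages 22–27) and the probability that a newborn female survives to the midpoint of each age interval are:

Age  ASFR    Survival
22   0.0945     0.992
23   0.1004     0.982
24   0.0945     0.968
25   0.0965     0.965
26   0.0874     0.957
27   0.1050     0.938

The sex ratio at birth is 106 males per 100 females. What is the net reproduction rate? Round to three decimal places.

0.271

Proportion female at birth = 100 / (100 + 106) = 0.48544.
Survival-weighted fertility by age (1·fₓ·Sₓ):
  22: 1 × 0.0945 × 0.992 = 0.09374
  23: 1 × 0.1004 × 0.982 = 0.09859
  24: 1 × 0.0945 × 0.968 = 0.09148
  25: 1 × 0.0965 × 0.965 = 0.09312
  26: 1 × 0.0874 × 0.957 = 0.08364
  27: 1 × 0.1050 × 0.938 = 0.09849
Sum = 0.55906
NRR = 0.48544 × 0.55906 = 0.27139
NRR < 1, so the cohort does not fully replace itself.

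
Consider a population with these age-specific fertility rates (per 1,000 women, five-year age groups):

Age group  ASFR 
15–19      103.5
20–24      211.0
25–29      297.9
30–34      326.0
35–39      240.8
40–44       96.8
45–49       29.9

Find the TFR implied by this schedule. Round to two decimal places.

6.53

Sum of ASFRs = 103.5 + 211.0 + 297.9 + 326.0 + 240.8 + 96.8 + 29.9 = 1305.9
TFR = 5 × 1305.9 / 1000 = 6.5295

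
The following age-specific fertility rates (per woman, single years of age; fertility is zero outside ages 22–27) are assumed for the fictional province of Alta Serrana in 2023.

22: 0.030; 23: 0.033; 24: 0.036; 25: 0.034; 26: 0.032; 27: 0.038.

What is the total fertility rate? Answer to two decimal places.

0.20

Sum of ASFRs = 0.030 + 0.033 + 0.036 + 0.034 + 0.032 + 0.038 = 0.203
TFR = 0.203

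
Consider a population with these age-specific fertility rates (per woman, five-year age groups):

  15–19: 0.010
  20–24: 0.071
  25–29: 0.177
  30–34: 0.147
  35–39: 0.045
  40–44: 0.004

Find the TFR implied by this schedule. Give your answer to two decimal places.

Sum of ASFRs = 0.010 + 0.071 + 0.177 + 0.147 + 0.045 + 0.004 = 0.454
TFR = 5 × 0.454 = 2.27

2.27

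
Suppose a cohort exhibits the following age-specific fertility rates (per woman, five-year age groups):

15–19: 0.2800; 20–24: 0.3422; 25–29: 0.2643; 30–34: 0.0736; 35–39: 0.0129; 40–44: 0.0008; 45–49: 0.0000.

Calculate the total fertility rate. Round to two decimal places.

4.87

Sum of ASFRs = 0.2800 + 0.3422 + 0.2643 + 0.0736 + 0.0129 + 0.0008 + 0.0000 = 0.9738
TFR = 5 × 0.9738 = 4.869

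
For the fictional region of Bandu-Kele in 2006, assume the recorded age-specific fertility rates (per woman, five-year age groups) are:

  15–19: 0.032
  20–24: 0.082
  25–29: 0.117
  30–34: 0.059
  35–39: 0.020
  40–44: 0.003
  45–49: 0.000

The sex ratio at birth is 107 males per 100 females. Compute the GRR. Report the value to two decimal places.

0.76

Proportion female at birth = 100 / (100 + 107) = 0.48309.
Sum of ASFRs = 0.032 + 0.082 + 0.117 + 0.059 + 0.020 + 0.003 + 0.000 = 0.313
TFR = 5 × 0.313 = 1.565
GRR = 0.48309 × 1.565 = 0.75604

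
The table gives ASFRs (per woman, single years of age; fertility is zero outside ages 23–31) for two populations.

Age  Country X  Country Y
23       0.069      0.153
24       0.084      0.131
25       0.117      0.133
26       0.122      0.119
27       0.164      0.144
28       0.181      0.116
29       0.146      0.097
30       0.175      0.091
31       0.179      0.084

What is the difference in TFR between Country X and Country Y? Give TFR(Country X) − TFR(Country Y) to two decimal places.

0.17

Country X:
  Sum of ASFRs = 0.069 + 0.084 + 0.117 + 0.122 + 0.164 + 0.181 + 0.146 + 0.175 + 0.179 = 1.237
  TFR = 1.237
Country Y:
  Sum of ASFRs = 0.153 + 0.131 + 0.133 + 0.119 + 0.144 + 0.116 + 0.097 + 0.091 + 0.084 = 1.068
  TFR = 1.068
Difference = 1.237 − 1.068 = 0.169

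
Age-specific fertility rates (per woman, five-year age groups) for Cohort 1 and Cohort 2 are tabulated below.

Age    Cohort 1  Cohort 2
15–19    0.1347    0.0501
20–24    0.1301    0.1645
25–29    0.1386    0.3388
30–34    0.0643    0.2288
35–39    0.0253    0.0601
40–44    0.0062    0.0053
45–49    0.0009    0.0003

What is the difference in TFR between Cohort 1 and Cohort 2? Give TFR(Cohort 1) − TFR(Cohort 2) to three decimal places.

Cohort 1:
  Sum of ASFRs = 0.1347 + 0.1301 + 0.1386 + 0.0643 + 0.0253 + 0.0062 + 0.0009 = 0.5001
  TFR = 5 × 0.5001 = 2.5005
Cohort 2:
  Sum of ASFRs = 0.0501 + 0.1645 + 0.3388 + 0.2288 + 0.0601 + 0.0053 + 0.0003 = 0.8479
  TFR = 5 × 0.8479 = 4.2395
Difference = 2.5005 − 4.2395 = -1.739

-1.739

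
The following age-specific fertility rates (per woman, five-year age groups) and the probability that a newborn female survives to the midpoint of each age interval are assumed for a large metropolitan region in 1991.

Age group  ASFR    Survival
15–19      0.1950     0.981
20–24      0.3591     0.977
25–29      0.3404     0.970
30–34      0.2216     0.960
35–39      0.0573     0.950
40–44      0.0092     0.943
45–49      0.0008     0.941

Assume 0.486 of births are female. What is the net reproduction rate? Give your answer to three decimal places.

Proportion female at birth = 0.486.
Weighting each age-specific rate by interval width and survival:
  15–19: 5 × 0.1950 × 0.981 = 0.95648
  20–24: 5 × 0.3591 × 0.977 = 1.75420
  25–29: 5 × 0.3404 × 0.970 = 1.65094
  30–34: 5 × 0.2216 × 0.960 = 1.06368
  35–39: 5 × 0.0573 × 0.950 = 0.27218
  40–44: 5 × 0.0092 × 0.943 = 0.04338
  45–49: 5 × 0.0008 × 0.941 = 0.00376
Sum = 5.74462
NRR = 0.486 × 5.74462 = 2.79189

2.792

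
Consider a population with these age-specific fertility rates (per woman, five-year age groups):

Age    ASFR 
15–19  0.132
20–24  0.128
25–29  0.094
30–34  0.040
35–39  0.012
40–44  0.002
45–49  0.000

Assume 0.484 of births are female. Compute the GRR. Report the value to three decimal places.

0.987

Proportion female at birth = 0.484.
Sum of ASFRs = 0.132 + 0.128 + 0.094 + 0.040 + 0.012 + 0.002 + 0.000 = 0.408
TFR = 5 × 0.408 = 2.04
GRR = 0.484 × 2.04 = 0.98736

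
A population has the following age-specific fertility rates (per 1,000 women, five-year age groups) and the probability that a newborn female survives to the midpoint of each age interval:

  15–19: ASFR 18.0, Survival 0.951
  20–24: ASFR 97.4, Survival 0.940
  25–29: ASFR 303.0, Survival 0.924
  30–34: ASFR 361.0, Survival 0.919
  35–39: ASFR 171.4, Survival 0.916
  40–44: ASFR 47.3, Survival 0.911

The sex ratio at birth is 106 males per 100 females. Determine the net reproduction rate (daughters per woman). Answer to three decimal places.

Proportion female at birth = 100 / (100 + 106) = 0.48544.
Each age group contributes 5 × ASFR × survival:
  15–19: 5 × 18.0/1000 × 0.951 = 0.08559
  20–24: 5 × 97.4/1000 × 0.940 = 0.45778
  25–29: 5 × 303.0/1000 × 0.924 = 1.39986
  30–34: 5 × 361.0/1000 × 0.919 = 1.65880
  35–39: 5 × 171.4/1000 × 0.916 = 0.78501
  40–44: 5 × 47.3/1000 × 0.911 = 0.21545
Sum = 4.60249
NRR = 0.48544 × 4.60249 = 2.23423

2.234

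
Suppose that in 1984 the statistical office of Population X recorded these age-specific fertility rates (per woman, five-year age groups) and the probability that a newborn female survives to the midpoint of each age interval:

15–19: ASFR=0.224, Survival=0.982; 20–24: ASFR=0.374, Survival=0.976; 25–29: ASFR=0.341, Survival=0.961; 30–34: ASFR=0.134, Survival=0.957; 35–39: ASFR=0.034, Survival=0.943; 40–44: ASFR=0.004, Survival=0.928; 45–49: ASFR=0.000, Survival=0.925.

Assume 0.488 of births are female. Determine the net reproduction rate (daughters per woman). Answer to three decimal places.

Proportion female at birth = 0.488.
Weighting each age-specific rate by interval width and survival:
  15–19: 5 × 0.224 × 0.982 = 1.09984
  20–24: 5 × 0.374 × 0.976 = 1.82512
  25–29: 5 × 0.341 × 0.961 = 1.63851
  30–34: 5 × 0.134 × 0.957 = 0.64119
  35–39: 5 × 0.034 × 0.943 = 0.16031
  40–44: 5 × 0.004 × 0.928 = 0.01856
  45–49: 5 × 0.000 × 0.925 = 0.00000
Sum = 5.38353
NRR = 0.488 × 5.38353 = 2.62716
An NRR exceeding 1 indicates intrinsic growth under these rates.

2.627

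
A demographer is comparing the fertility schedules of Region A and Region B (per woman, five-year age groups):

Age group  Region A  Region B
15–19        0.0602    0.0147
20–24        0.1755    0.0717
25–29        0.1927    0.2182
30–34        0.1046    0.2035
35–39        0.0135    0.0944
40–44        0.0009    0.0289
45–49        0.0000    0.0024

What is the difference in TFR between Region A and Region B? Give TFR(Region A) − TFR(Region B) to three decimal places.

Region A:
  Sum of ASFRs = 0.0602 + 0.1755 + 0.1927 + 0.1046 + 0.0135 + 0.0009 + 0.0000 = 0.5474
  TFR = 5 × 0.5474 = 2.737
Region B:
  Sum of ASFRs = 0.0147 + 0.0717 + 0.2182 + 0.2035 + 0.0944 + 0.0289 + 0.0024 = 0.6338
  TFR = 5 × 0.6338 = 3.169
Difference = 2.737 − 3.169 = -0.432

-0.432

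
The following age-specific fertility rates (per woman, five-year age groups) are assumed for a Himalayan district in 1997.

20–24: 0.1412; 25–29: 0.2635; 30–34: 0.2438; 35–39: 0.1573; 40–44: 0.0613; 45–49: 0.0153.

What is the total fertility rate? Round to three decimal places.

4.412

Sum of ASFRs = 0.1412 + 0.2635 + 0.2438 + 0.1573 + 0.0613 + 0.0153 = 0.8824
TFR = 5 × 0.8824 = 4.412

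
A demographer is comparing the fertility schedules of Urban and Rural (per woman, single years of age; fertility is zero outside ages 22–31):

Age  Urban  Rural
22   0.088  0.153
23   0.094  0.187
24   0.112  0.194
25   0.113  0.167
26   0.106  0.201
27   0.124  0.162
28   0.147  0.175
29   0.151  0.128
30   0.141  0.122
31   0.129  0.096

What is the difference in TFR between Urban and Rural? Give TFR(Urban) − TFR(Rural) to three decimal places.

-0.380

Urban:
  Sum of ASFRs = 0.088 + 0.094 + 0.112 + 0.113 + 0.106 + 0.124 + 0.147 + 0.151 + 0.141 + 0.129 = 1.205
  TFR = 1.205
Rural:
  Sum of ASFRs = 0.153 + 0.187 + 0.194 + 0.167 + 0.201 + 0.162 + 0.175 + 0.128 + 0.122 + 0.096 = 1.585
  TFR = 1.585
Difference = 1.205 − 1.585 = -0.38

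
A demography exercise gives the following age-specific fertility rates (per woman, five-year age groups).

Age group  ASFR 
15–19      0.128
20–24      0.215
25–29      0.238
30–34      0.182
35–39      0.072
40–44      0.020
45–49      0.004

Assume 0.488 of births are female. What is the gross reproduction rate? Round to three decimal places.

Proportion female at birth = 0.488.
Sum of ASFRs = 0.128 + 0.215 + 0.238 + 0.182 + 0.072 + 0.020 + 0.004 = 0.859
TFR = 5 × 0.859 = 4.295
GRR = 0.488 × 4.295 = 2.09596

2.096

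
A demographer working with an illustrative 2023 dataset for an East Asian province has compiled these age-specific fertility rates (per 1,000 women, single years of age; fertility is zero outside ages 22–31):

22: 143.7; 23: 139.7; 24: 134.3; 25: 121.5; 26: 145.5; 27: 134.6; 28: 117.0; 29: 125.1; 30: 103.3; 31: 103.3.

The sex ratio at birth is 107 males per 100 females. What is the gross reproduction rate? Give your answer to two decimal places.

Proportion female at birth = 100 / (100 + 107) = 0.48309.
Sum of ASFRs = 143.7 + 139.7 + 134.3 + 121.5 + 145.5 + 134.6 + 117.0 + 125.1 + 103.3 + 103.3 = 1268.0
TFR = 1268.0 / 1000 = 1.268
GRR = 0.48309 × 1.268 = 0.61256

0.61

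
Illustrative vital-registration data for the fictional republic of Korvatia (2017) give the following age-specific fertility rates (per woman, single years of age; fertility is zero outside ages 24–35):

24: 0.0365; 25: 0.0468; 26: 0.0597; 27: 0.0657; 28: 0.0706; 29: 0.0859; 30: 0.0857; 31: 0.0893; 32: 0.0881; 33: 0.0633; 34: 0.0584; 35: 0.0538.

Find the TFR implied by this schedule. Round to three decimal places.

Sum of ASFRs = 0.0365 + 0.0468 + 0.0597 + 0.0657 + 0.0706 + 0.0859 + 0.0857 + 0.0893 + 0.0881 + 0.0633 + 0.0584 + 0.0538 = 0.8038
TFR = 0.8038

0.804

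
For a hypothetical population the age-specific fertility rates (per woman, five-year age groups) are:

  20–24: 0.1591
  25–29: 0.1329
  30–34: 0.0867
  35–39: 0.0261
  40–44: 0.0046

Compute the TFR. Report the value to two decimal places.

Sum of ASFRs = 0.1591 + 0.1329 + 0.0867 + 0.0261 + 0.0046 = 0.4094
TFR = 5 × 0.4094 = 2.047

2.05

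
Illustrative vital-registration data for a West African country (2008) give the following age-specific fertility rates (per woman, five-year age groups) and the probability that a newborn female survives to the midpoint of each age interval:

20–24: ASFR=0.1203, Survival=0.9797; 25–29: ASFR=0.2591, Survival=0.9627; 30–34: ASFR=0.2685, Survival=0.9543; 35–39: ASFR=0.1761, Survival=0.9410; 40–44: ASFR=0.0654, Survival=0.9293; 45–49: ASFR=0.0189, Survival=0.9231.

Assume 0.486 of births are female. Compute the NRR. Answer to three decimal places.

Proportion female at birth = 0.486.
Survival-weighted fertility by age (5·fₓ·Sₓ):
  20–24: 5 × 0.1203 × 0.9797 = 0.58929
  25–29: 5 × 0.2591 × 0.9627 = 1.24718
  30–34: 5 × 0.2685 × 0.9543 = 1.28115
  35–39: 5 × 0.1761 × 0.9410 = 0.82855
  40–44: 5 × 0.0654 × 0.9293 = 0.30388
  45–49: 5 × 0.0189 × 0.9231 = 0.08723
Sum = 4.33728
NRR = 0.486 × 4.33728 = 2.10792

2.108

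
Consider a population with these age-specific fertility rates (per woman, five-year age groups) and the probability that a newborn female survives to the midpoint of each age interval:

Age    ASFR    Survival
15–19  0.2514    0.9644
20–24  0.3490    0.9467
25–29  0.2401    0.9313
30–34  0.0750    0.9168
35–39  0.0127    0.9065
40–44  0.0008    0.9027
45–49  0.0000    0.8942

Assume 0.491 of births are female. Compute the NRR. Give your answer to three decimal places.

Proportion female at birth = 0.491.
Survival-weighted fertility by age (5·fₓ·Sₓ):
  15–19: 5 × 0.2514 × 0.9644 = 1.21225
  20–24: 5 × 0.3490 × 0.9467 = 1.65199
  25–29: 5 × 0.2401 × 0.9313 = 1.11803
  30–34: 5 × 0.0750 × 0.9168 = 0.34380
  35–39: 5 × 0.0127 × 0.9065 = 0.05756
  40–44: 5 × 0.0008 × 0.9027 = 0.00361
  45–49: 5 × 0.0000 × 0.8942 = 0.00000
Sum = 4.38724
NRR = 0.491 × 4.38724 = 2.15413

2.154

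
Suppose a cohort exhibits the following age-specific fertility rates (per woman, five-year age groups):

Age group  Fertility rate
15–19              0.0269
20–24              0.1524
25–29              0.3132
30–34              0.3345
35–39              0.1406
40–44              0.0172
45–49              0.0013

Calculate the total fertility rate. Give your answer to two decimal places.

4.93

Sum of ASFRs = 0.0269 + 0.1524 + 0.3132 + 0.3345 + 0.1406 + 0.0172 + 0.0013 = 0.9861
TFR = 5 × 0.9861 = 4.9305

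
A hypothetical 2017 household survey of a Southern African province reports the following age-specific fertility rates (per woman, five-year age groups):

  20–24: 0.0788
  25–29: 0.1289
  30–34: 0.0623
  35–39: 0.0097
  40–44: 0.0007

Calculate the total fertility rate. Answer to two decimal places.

1.40

Sum of ASFRs = 0.0788 + 0.1289 + 0.0623 + 0.0097 + 0.0007 = 0.2804
TFR = 5 × 0.2804 = 1.402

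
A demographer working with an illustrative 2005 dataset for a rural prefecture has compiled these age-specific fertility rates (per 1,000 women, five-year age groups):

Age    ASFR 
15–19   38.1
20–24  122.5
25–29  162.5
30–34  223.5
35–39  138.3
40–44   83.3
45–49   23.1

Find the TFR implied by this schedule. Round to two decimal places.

Sum of ASFRs = 38.1 + 122.5 + 162.5 + 223.5 + 138.3 + 83.3 + 23.1 = 791.3
TFR = 5 × 791.3 / 1000 = 3.9565

3.96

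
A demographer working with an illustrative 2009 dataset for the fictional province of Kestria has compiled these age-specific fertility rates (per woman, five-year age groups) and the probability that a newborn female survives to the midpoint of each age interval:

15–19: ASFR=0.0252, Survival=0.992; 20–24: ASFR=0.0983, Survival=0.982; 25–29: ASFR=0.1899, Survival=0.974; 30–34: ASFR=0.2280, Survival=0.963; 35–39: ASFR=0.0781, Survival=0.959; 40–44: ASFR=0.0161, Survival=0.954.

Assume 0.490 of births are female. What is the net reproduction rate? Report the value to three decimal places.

1.510

Proportion female at birth = 0.490.
Weighting each age-specific rate by interval width and survival:
  15–19: 5 × 0.0252 × 0.992 = 0.12499
  20–24: 5 × 0.0983 × 0.982 = 0.48265
  25–29: 5 × 0.1899 × 0.974 = 0.92481
  30–34: 5 × 0.2280 × 0.963 = 1.09782
  35–39: 5 × 0.0781 × 0.959 = 0.37449
  40–44: 5 × 0.0161 × 0.954 = 0.07680
Sum = 3.08156
NRR = 0.490 × 3.08156 = 1.50996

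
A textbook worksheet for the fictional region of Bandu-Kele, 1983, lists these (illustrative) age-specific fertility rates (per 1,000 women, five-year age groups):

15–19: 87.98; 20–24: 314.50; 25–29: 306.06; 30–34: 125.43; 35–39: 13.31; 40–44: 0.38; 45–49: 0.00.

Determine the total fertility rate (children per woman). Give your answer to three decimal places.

4.238

Sum of ASFRs = 87.98 + 314.50 + 306.06 + 125.43 + 13.31 + 0.38 + 0.00 = 847.66
TFR = 5 × 847.66 / 1000 = 4.2383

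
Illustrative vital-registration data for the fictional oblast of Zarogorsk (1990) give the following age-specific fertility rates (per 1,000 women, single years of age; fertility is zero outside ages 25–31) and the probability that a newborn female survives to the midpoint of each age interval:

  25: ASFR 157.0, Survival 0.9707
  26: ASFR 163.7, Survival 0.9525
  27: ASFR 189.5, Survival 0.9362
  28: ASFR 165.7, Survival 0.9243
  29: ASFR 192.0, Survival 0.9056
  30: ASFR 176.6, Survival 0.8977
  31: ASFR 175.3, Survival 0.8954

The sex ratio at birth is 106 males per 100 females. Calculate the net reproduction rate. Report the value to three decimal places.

0.548

Proportion female at birth = 100 / (100 + 106) = 0.48544.
Each age group contributes 1 × ASFR × survival:
  25: 1 × 157.0/1000 × 0.9707 = 0.15240
  26: 1 × 163.7/1000 × 0.9525 = 0.15592
  27: 1 × 189.5/1000 × 0.9362 = 0.17741
  28: 1 × 165.7/1000 × 0.9243 = 0.15316
  29: 1 × 192.0/1000 × 0.9056 = 0.17388
  30: 1 × 176.6/1000 × 0.8977 = 0.15853
  31: 1 × 175.3/1000 × 0.8954 = 0.15696
Sum = 1.12826
NRR = 0.48544 × 1.12826 = 0.54770
NRR < 1, so the cohort does not fully replace itself.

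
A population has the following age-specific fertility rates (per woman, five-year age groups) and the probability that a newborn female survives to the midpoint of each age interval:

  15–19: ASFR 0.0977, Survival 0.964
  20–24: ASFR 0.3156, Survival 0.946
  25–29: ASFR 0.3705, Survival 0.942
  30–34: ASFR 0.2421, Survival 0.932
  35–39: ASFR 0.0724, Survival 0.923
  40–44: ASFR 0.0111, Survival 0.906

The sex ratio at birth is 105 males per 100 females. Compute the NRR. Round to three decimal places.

2.547

Proportion female at birth = 100 / (100 + 105) = 0.48780.
Per-age-group product (5 × ASFR × survival probability):
  15–19: 5 × 0.0977 × 0.964 = 0.47091
  20–24: 5 × 0.3156 × 0.946 = 1.49279
  25–29: 5 × 0.3705 × 0.942 = 1.74506
  30–34: 5 × 0.2421 × 0.932 = 1.12819
  35–39: 5 × 0.0724 × 0.923 = 0.33413
  40–44: 5 × 0.0111 × 0.906 = 0.05028
Sum = 5.22136
NRR = 0.48780 × 5.22136 = 2.54698
An NRR exceeding 1 indicates intrinsic growth under these rates.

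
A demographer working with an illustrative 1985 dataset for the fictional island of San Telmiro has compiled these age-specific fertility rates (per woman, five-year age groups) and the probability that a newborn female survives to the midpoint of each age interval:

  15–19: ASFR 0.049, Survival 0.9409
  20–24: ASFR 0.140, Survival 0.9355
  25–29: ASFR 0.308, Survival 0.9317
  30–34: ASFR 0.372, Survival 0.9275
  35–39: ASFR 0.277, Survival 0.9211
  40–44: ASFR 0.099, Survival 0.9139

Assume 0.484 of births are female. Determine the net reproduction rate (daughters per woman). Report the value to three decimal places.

Proportion female at birth = 0.484.
Weighting each age-specific rate by interval width and survival:
  15–19: 5 × 0.049 × 0.9409 = 0.23052
  20–24: 5 × 0.140 × 0.9355 = 0.65485
  25–29: 5 × 0.308 × 0.9317 = 1.43482
  30–34: 5 × 0.372 × 0.9275 = 1.72515
  35–39: 5 × 0.277 × 0.9211 = 1.27572
  40–44: 5 × 0.099 × 0.9139 = 0.45238
Sum = 5.77344
NRR = 0.484 × 5.77344 = 2.79434

2.794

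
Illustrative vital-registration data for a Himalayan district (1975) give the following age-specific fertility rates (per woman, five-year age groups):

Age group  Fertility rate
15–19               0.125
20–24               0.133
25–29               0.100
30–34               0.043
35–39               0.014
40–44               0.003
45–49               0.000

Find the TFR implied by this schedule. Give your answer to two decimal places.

2.09

Sum of ASFRs = 0.125 + 0.133 + 0.100 + 0.043 + 0.014 + 0.003 + 0.000 = 0.418
TFR = 5 × 0.418 = 2.09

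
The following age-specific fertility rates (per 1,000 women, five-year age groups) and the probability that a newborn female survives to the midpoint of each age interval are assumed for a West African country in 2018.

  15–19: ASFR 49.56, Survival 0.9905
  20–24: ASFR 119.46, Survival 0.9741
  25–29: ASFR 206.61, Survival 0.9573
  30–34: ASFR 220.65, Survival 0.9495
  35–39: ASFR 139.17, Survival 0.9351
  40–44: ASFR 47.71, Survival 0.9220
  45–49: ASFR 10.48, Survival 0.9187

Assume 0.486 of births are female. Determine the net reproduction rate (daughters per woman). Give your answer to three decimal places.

1.838

Proportion female at birth = 0.486.
Survival-weighted fertility by age (5·fₓ·Sₓ):
  15–19: 5 × 49.56/1000 × 0.9905 = 0.24545
  20–24: 5 × 119.46/1000 × 0.9741 = 0.58183
  25–29: 5 × 206.61/1000 × 0.9573 = 0.98894
  30–34: 5 × 220.65/1000 × 0.9495 = 1.04754
  35–39: 5 × 139.17/1000 × 0.9351 = 0.65069
  40–44: 5 × 47.71/1000 × 0.9220 = 0.21994
  45–49: 5 × 10.48/1000 × 0.9187 = 0.04814
Sum = 3.78253
NRR = 0.486 × 3.78253 = 1.83831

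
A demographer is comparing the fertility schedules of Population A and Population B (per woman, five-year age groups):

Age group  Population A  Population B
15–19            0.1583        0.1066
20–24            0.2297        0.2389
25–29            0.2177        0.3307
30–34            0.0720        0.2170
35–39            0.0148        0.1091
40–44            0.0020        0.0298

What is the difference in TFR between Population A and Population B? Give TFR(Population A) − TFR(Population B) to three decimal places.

Population A:
  Sum of ASFRs = 0.1583 + 0.2297 + 0.2177 + 0.0720 + 0.0148 + 0.0020 = 0.6945
  TFR = 5 × 0.6945 = 3.4725
Population B:
  Sum of ASFRs = 0.1066 + 0.2389 + 0.3307 + 0.2170 + 0.1091 + 0.0298 = 1.0321
  TFR = 5 × 1.0321 = 5.1605
Difference = 3.4725 − 5.1605 = -1.688

-1.688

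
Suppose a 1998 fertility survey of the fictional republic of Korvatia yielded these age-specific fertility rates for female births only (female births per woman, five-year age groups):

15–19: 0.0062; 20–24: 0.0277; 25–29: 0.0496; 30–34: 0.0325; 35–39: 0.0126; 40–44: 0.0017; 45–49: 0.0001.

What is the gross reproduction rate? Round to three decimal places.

Sum of female ASFRs = 0.0062 + 0.0277 + 0.0496 + 0.0325 + 0.0126 + 0.0017 + 0.0001 = 0.1304
GRR = 5 × 0.1304 = 0.652

0.652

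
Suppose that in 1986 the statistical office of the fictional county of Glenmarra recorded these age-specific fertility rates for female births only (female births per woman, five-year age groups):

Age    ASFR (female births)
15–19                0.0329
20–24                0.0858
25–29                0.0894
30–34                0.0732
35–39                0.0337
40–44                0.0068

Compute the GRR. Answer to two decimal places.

1.61

Sum of female ASFRs = 0.0329 + 0.0858 + 0.0894 + 0.0732 + 0.0337 + 0.0068 = 0.3218
GRR = 5 × 0.3218 = 1.609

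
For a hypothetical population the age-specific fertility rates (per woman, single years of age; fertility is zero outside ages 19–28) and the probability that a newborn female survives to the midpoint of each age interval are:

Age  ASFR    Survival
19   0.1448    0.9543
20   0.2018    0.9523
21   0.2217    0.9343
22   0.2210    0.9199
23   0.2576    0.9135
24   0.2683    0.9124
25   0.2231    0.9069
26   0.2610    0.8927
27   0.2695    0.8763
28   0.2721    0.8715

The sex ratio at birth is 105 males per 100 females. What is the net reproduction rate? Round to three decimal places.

Proportion female at birth = 100 / (100 + 105) = 0.48780.
Survival-weighted fertility by age (1·fₓ·Sₓ):
  19: 1 × 0.1448 × 0.9543 = 0.13818
  20: 1 × 0.2018 × 0.9523 = 0.19217
  21: 1 × 0.2217 × 0.9343 = 0.20713
  22: 1 × 0.2210 × 0.9199 = 0.20330
  23: 1 × 0.2576 × 0.9135 = 0.23532
  24: 1 × 0.2683 × 0.9124 = 0.24480
  25: 1 × 0.2231 × 0.9069 = 0.20233
  26: 1 × 0.2610 × 0.8927 = 0.23299
  27: 1 × 0.2695 × 0.8763 = 0.23616
  28: 1 × 0.2721 × 0.8715 = 0.23714
Sum = 2.12952
NRR = 0.48780 × 2.12952 = 1.03878

1.039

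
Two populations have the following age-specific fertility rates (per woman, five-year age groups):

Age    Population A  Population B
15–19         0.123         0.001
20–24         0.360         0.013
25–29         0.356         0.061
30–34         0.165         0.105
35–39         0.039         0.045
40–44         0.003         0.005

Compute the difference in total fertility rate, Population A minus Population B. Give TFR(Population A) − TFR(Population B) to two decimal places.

Population A:
  Sum of ASFRs = 0.123 + 0.360 + 0.356 + 0.165 + 0.039 + 0.003 = 1.046
  TFR = 5 × 1.046 = 5.23
Population B:
  Sum of ASFRs = 0.001 + 0.013 + 0.061 + 0.105 + 0.045 + 0.005 = 0.230
  TFR = 5 × 0.230 = 1.15
Difference = 5.23 − 1.15 = 4.08

4.08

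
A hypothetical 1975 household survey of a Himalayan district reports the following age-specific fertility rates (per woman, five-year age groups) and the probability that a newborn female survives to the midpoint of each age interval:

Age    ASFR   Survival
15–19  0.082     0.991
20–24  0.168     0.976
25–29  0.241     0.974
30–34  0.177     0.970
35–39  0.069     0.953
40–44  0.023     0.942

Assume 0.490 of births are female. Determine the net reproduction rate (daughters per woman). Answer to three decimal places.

1.811

Proportion female at birth = 0.490.
Each age group contributes 5 × ASFR × survival:
  15–19: 5 × 0.082 × 0.991 = 0.40631
  20–24: 5 × 0.168 × 0.976 = 0.81984
  25–29: 5 × 0.241 × 0.974 = 1.17367
  30–34: 5 × 0.177 × 0.970 = 0.85845
  35–39: 5 × 0.069 × 0.953 = 0.32879
  40–44: 5 × 0.023 × 0.942 = 0.10833
Sum = 3.69539
NRR = 0.490 × 3.69539 = 1.81074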